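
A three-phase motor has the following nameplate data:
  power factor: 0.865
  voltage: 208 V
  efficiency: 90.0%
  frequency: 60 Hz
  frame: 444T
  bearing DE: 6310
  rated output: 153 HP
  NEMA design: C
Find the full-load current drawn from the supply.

P_out = 153 × 746 = 114138 W
P_in = P_out / η = 114138 / 0.900 = 126820 W
I_L = P_in / (√3·V_L·cosφ) = 126820 / (1.732 × 208 × 0.865) = 407 A

407 A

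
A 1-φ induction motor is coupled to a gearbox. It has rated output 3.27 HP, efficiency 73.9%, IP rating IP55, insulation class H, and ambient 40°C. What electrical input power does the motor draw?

3.3 kW

P_out = 3.27 × 746 = 2439 W
P_in = P_out/η = 2439/0.739 = 3300 W = 3.3 kW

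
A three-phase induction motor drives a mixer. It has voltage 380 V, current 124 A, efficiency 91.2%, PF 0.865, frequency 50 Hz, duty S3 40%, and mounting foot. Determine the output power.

64.4 kW

P_in = √3·V·I·cosφ = 1.732 × 380 × 124 × 0.865 = 70594 W
P_out = η·P_in = 0.912 × 70594 = 64382 W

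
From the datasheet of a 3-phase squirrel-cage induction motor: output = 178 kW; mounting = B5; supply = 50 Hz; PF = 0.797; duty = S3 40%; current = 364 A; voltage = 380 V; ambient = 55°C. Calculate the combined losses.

P_in = √3·V·I·cosφ = 1.732×380×364×0.797 = 190937 W
P_out = 178000 W
Losses = P_in − P_out = 190937 − 178000 = 12937 W

12900 W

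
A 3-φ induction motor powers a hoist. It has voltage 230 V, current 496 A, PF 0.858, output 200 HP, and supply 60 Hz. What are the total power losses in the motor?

P_in = √3·V·I·cosφ = 1.732×230×496×0.858 = 169529 W
P_out = 200×746 = 149200 W
Losses = P_in − P_out = 169529 − 149200 = 20329 W

20.3 kW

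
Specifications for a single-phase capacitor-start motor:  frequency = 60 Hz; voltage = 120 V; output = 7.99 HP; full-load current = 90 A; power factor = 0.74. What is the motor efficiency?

P_out = 7.99 × 746 = 5961 W
P_in = V·I·cosφ = 120 × 90 × 0.74 = 7992 W
η = P_out / P_in = 5961 / 7992 = 0.746 = 74.6%

74.6 %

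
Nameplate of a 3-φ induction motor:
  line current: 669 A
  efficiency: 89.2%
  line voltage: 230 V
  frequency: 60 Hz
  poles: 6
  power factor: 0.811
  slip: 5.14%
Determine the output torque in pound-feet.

1190 lb·ft

P_in = √3·V·I·cosφ = 1.732 × 230 × 669 × 0.811 = 216134 W
P_out = η·P_in = 0.892 × 216134 = 192792 W
n_s = 120×60/6 = 1200 rpm; n = 1200×(1−0.0514) = 1138 rpm
ω = 2π×1138/60 = 119.2 rad/s
τ = P_out/ω = 192792/119.2 = 1617 N·m
In lb·ft: 1617/1.356 = 1190 lb·ft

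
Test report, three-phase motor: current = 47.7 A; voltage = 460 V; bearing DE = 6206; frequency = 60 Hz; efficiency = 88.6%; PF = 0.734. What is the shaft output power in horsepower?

33.1 HP

P_in = √3·V·I·cosφ = 1.732 × 460 × 47.7 × 0.734 = 27895 W
P_out = η·P_in = 0.886 × 27895 = 24715 W
= 24715/746 = 33.1 HP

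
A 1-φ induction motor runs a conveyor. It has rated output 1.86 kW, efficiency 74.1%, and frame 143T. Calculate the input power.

P_out = 1860 W
P_in = P_out/η = 1860/0.741 = 2510 W = 2.51 kW

2.51 kW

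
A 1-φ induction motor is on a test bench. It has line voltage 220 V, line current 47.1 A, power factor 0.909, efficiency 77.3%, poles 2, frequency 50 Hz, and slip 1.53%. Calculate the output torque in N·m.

23.5 N·m

P_in = V·I·cosφ = 220 × 47.1 × 0.909 = 9419 W
P_out = η·P_in = 0.773 × 9419 = 7281 W
n_s = 120×50/2 = 3000 rpm; n = 3000×(1−0.0153) = 2954 rpm
ω = 2π×2954/60 = 309.3 rad/s
τ = P_out/ω = 7281/309.3 = 23.5 N·m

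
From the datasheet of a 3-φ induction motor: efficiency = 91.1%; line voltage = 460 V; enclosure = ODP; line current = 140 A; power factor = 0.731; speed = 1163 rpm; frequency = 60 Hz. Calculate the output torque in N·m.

P_in = √3·V·I·cosφ = 1.732 × 460 × 140 × 0.731 = 81536 W
P_out = η·P_in = 0.911 × 81536 = 74279 W
n = 1163 rpm
ω = 2π×1163/60 = 121.8 rad/s
τ = P_out/ω = 74279/121.8 = 610 N·m

610 N·m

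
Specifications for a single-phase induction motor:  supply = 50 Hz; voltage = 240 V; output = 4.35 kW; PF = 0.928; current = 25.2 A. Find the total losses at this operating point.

P_in = V·I·cosφ = 240×25.2×0.928 = 5613 W
P_out = 4350 W
Losses = P_in − P_out = 5613 − 4350 = 1263 W

1260 W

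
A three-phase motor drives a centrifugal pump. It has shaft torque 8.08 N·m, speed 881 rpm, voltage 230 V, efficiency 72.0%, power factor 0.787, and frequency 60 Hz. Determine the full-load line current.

3.3 A

ω = 2π×881/60 = 92.26 rad/s; P_out = τω = 8.08 × 92.26 = 745 W
P_in = P_out / η = 745 / 0.720 = 1035 W
I_L = P_in / (√3·V_L·cosφ) = 1035 / (1.732 × 230 × 0.787) = 3.3 A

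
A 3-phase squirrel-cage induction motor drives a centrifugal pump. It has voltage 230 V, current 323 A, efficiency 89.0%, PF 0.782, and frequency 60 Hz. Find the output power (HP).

120 HP

P_in = √3·V·I·cosφ = 1.732 × 230 × 323 × 0.782 = 100620 W
P_out = η·P_in = 0.89 × 100620 = 89552 W
= 89552/746 = 120 HP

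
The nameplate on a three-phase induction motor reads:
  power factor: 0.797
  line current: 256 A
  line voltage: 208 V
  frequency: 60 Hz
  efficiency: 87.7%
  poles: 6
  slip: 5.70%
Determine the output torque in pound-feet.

P_in = √3·V·I·cosφ = 1.732 × 208 × 256 × 0.797 = 73504 W
P_out = η·P_in = 0.877 × 73504 = 64463 W
n_s = 120×60/6 = 1200 rpm; n = 1200×(1−0.057) = 1132 rpm
ω = 2π×1132/60 = 118.5 rad/s
τ = P_out/ω = 64463/118.5 = 544 N·m
In lb·ft: 544/1.356 = 401 lb·ft

401 lb·ft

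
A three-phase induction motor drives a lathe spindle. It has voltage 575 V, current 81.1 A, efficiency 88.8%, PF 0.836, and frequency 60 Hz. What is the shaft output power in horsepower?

80.4 HP

P_in = √3·V·I·cosφ = 1.732 × 575 × 81.1 × 0.836 = 67522 W
P_out = η·P_in = 0.888 × 67522 = 59960 W
= 59960/746 = 80.4 HP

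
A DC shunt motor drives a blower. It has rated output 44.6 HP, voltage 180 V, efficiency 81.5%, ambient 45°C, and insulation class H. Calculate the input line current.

227 A

P_out = 44.6 × 746 = 33272 W
P_in = P_out / η = 33272 / 0.815 = 40825 W
I = P_in / V = 40825 / 180 = 227 A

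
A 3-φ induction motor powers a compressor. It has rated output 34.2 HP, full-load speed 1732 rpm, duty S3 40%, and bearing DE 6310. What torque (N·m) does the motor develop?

P_out = 34.2 × 746 = 25513 W
ω = 2π × 1732/60 = 181.4 rad/s
τ = P_out/ω = 25513/181.4 = 141 N·m

141 N·m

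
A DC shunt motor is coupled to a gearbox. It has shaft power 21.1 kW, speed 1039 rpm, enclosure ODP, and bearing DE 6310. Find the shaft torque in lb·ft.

143 lb·ft

ω = 2π × 1039/60 = 108.8 rad/s
τ = P/ω = 21100/108.8 = 193.9 N·m
In lb·ft: 193.9/1.356 = 143 lb·ft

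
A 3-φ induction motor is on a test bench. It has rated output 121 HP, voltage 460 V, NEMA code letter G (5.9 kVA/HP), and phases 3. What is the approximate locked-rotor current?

896 A

S_LR = 5.9 × 121 = 713.9 kVA
I_LR = S_LR/(√3·V_L) = 713900/(1.732×460) = 896 A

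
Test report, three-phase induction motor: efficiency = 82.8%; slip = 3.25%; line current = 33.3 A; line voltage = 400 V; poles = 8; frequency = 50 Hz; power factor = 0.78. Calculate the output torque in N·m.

P_in = √3·V·I·cosφ = 1.732 × 400 × 33.3 × 0.78 = 17995 W
P_out = η·P_in = 0.828 × 17995 = 14900 W
n_s = 120×50/8 = 750 rpm; n = 750×(1−0.0325) = 726 rpm
ω = 2π×726/60 = 76.03 rad/s
τ = P_out/ω = 14900/76.03 = 196 N·m

196 N·m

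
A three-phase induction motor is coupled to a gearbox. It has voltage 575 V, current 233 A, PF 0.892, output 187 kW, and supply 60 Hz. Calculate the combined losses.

P_in = √3·V·I·cosφ = 1.732×575×233×0.892 = 206984 W
P_out = 187000 W
Losses = P_in − P_out = 206984 − 187000 = 19984 W

20000 W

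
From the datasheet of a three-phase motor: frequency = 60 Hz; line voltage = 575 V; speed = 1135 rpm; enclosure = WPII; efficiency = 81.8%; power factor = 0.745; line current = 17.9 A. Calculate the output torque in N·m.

P_in = √3·V·I·cosφ = 1.732 × 575 × 17.9 × 0.745 = 13281 W
P_out = η·P_in = 0.818 × 13281 = 10864 W
n = 1135 rpm
ω = 2π×1135/60 = 118.9 rad/s
τ = P_out/ω = 10864/118.9 = 91.4 N·m

91.4 N·m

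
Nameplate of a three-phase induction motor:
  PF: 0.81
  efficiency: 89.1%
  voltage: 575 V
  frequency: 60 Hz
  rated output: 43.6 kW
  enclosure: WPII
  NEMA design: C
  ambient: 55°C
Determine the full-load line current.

60.7 A

P_out = 43.6 kW = 43600 W
P_in = P_out / η = 43600 / 0.891 = 48934 W
I_L = P_in / (√3·V_L·cosφ) = 48934 / (1.732 × 575 × 0.81) = 60.7 A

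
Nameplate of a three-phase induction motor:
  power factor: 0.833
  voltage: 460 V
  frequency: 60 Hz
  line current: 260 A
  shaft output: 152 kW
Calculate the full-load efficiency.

88.1 %

P_out = 152 kW = 152000 W
P_in = √3·V_L·I_L·cosφ = 1.732 × 460 × 260 × 0.833 = 172554 W
η = P_out / P_in = 152000 / 172554 = 0.881 = 88.1%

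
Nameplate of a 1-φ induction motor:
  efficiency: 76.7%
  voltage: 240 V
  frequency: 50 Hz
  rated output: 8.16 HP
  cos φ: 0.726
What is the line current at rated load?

P_out = 8.16 × 746 = 6087 W
P_in = P_out / η = 6087 / 0.767 = 7936 W
I = P_in / (V·cosφ) = 7936 / (240 × 0.726) = 45.5 A

45.5 A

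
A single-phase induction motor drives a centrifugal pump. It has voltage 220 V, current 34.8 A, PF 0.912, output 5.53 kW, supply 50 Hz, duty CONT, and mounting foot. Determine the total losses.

P_in = V·I·cosφ = 220×34.8×0.912 = 6982 W
P_out = 5530 W
Losses = P_in − P_out = 6982 − 5530 = 1452 W

1450 W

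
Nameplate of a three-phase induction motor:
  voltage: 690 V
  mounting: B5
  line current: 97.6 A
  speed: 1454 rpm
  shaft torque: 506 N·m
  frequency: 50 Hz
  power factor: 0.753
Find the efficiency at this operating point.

87.7 %

ω = 2π × 1454/60 = 152.3 rad/s; P_out = τω = 506 × 152.3 = 77064 W
P_in = √3·V_L·I_L·cosφ = 1.732 × 690 × 97.6 × 0.753 = 87830 W
η = P_out / P_in = 77064 / 87830 = 0.877 = 87.7%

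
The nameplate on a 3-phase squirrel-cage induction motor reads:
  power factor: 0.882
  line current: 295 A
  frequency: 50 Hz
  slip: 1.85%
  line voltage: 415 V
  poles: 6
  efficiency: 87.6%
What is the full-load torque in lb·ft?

P_in = √3·V·I·cosφ = 1.732 × 415 × 295 × 0.882 = 187019 W
P_out = η·P_in = 0.876 × 187019 = 163829 W
n_s = 120×50/6 = 1000 rpm; n = 1000×(1−0.0185) = 982 rpm
ω = 2π×982/60 = 102.8 rad/s
τ = P_out/ω = 163829/102.8 = 1594 N·m
In lb·ft: 1594/1.356 = 1180 lb·ft

1180 lb·ft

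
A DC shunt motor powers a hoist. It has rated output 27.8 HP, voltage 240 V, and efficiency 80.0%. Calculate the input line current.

P_out = 27.8 × 746 = 20739 W
P_in = P_out / η = 20739 / 0.800 = 25924 W
I = P_in / V = 25924 / 240 = 108 A

108 A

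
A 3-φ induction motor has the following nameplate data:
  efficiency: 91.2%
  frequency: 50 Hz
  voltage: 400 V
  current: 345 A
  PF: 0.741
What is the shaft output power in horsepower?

217 HP

P_in = √3·V·I·cosφ = 1.732 × 400 × 345 × 0.741 = 177111 W
P_out = η·P_in = 0.912 × 177111 = 161525 W
= 161525/746 = 217 HP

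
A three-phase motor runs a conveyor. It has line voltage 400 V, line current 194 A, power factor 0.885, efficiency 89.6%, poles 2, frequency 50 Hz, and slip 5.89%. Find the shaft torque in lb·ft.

266 lb·ft

P_in = √3·V·I·cosφ = 1.732 × 400 × 194 × 0.885 = 118947 W
P_out = η·P_in = 0.896 × 118947 = 106577 W
n_s = 120×50/2 = 3000 rpm; n = 3000×(1−0.0589) = 2823 rpm
ω = 2π×2823/60 = 295.6 rad/s
τ = P_out/ω = 106577/295.6 = 360.5 N·m
In lb·ft: 360.5/1.356 = 266 lb·ft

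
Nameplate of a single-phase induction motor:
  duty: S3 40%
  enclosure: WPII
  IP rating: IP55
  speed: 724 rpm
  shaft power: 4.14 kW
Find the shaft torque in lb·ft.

40.3 lb·ft

ω = 2π × 724/60 = 75.82 rad/s
τ = P/ω = 4140/75.82 = 54.6 N·m
In lb·ft: 54.6/1.356 = 40.3 lb·ft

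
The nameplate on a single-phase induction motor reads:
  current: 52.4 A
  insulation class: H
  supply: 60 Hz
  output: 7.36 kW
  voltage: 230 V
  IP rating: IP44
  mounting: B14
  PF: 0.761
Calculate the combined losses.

1.81 kW

P_in = V·I·cosφ = 230×52.4×0.761 = 9172 W
P_out = 7360 W
Losses = P_in − P_out = 9172 − 7360 = 1812 W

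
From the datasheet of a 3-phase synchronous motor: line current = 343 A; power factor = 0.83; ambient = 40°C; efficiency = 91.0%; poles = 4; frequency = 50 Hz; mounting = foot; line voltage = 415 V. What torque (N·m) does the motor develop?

1190 N·m

P_in = √3·V·I·cosφ = 1.732 × 415 × 343 × 0.83 = 204629 W
P_out = η·P_in = 0.91 × 204629 = 186212 W
n = n_s = 120×50/4 = 1500 rpm (synchronous)
ω = 2π×1500/60 = 157.1 rad/s
τ = P_out/ω = 186212/157.1 = 1190 N·m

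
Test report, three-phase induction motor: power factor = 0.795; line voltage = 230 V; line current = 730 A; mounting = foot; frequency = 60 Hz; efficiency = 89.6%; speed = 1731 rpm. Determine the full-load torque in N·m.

1140 N·m

P_in = √3·V·I·cosφ = 1.732 × 230 × 730 × 0.795 = 231188 W
P_out = η·P_in = 0.896 × 231188 = 207144 W
n = 1731 rpm
ω = 2π×1731/60 = 181.3 rad/s
τ = P_out/ω = 207144/181.3 = 1140 N·m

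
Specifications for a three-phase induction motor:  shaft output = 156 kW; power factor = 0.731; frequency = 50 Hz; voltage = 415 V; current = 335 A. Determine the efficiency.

P_out = 156 kW = 156000 W
P_in = √3·V_L·I_L·cosφ = 1.732 × 415 × 335 × 0.731 = 176018 W
η = P_out / P_in = 156000 / 176018 = 0.886 = 88.6%

88.6 %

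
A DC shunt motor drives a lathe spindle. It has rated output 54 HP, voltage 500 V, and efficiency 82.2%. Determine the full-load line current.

98 A

P_out = 54 × 746 = 40284 W
P_in = P_out / η = 40284 / 0.822 = 49007 W
I = P_in / V = 49007 / 500 = 98 A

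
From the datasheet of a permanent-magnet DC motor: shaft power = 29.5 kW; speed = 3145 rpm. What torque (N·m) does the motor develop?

ω = 2π × 3145/60 = 329.3 rad/s
τ = P/ω = 29500/329.3 = 89.6 N·m

89.6 N·m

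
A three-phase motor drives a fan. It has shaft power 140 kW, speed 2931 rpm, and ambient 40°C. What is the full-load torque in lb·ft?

336 lb·ft

ω = 2π × 2931/60 = 306.9 rad/s
τ = P/ω = 140000/306.9 = 456.2 N·m
In lb·ft: 456.2/1.356 = 336 lb·ft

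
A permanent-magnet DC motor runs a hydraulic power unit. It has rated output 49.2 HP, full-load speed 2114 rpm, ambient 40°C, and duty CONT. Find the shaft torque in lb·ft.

P_out = 49.2 × 746 = 36703 W
ω = 2π × 2114/60 = 221.4 rad/s
τ = P_out/ω = 36703/221.4 = 165.8 N·m
In lb·ft: 165.8/1.356 = 122 lb·ft

122 lb·ft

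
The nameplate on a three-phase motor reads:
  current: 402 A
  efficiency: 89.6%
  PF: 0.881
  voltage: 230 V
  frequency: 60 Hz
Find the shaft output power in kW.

126 kW

P_in = √3·V·I·cosφ = 1.732 × 230 × 402 × 0.881 = 141084 W
P_out = η·P_in = 0.896 × 141084 = 126411 W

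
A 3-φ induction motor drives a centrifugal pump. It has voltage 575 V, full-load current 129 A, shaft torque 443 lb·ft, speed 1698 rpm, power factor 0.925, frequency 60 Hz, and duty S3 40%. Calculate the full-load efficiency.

τ = 443 lb·ft × 1.356 = 600.7 N·m
ω = 2π × 1698/60 = 177.8 rad/s; P_out = τω = 600.7 × 177.8 = 106804 W
P_in = √3·V_L·I_L·cosφ = 1.732 × 575 × 129 × 0.925 = 118836 W
η = P_out / P_in = 106804 / 118836 = 0.899 = 89.9%

89.9 %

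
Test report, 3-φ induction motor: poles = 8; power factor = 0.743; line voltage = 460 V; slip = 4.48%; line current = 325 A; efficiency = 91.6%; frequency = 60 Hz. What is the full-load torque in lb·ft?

P_in = √3·V·I·cosφ = 1.732 × 460 × 325 × 0.743 = 192388 W
P_out = η·P_in = 0.916 × 192388 = 176227 W
n_s = 120×60/8 = 900 rpm; n = 900×(1−0.0448) = 860 rpm
ω = 2π×860/60 = 90.06 rad/s
τ = P_out/ω = 176227/90.06 = 1957 N·m
In lb·ft: 1957/1.356 = 1440 lb·ft

1440 lb·ft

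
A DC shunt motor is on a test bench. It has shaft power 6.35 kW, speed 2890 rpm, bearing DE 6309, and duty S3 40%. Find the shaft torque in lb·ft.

15.5 lb·ft

ω = 2π × 2890/60 = 302.6 rad/s
τ = P/ω = 6350/302.6 = 20.98 N·m
In lb·ft: 20.98/1.356 = 15.5 lb·ft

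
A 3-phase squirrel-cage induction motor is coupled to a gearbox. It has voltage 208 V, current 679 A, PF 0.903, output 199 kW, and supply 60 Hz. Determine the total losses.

P_in = √3·V·I·cosφ = 1.732×208×679×0.903 = 220886 W
P_out = 199000 W
Losses = P_in − P_out = 220886 − 199000 = 21886 W

21.9 kW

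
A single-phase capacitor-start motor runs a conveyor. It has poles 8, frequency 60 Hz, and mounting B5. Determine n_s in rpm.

n_s = 120f/p = 120×60/8 = 900 rpm

900 rpm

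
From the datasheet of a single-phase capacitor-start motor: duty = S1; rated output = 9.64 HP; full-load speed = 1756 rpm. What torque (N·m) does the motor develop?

39.1 N·m

P_out = 9.64 × 746 = 7191 W
ω = 2π × 1756/60 = 183.9 rad/s
τ = P_out/ω = 7191/183.9 = 39.1 N·m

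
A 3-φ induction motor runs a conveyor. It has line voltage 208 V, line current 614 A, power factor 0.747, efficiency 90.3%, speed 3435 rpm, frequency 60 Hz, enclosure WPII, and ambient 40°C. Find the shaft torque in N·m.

415 N·m

P_in = √3·V·I·cosφ = 1.732 × 208 × 614 × 0.747 = 165234 W
P_out = η·P_in = 0.903 × 165234 = 149206 W
n = 3435 rpm
ω = 2π×3435/60 = 359.7 rad/s
τ = P_out/ω = 149206/359.7 = 415 N·m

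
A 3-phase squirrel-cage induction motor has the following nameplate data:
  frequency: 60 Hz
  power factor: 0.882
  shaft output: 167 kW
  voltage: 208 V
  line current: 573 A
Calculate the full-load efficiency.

P_out = 167 kW = 167000 W
P_in = √3·V_L·I_L·cosφ = 1.732 × 208 × 573 × 0.882 = 182068 W
η = P_out / P_in = 167000 / 182068 = 0.917 = 91.7%

91.7 %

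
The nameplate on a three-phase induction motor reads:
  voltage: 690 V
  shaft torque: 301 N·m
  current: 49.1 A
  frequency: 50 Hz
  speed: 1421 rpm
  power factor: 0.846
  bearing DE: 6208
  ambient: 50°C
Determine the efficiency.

ω = 2π × 1421/60 = 148.8 rad/s; P_out = τω = 301 × 148.8 = 44789 W
P_in = √3·V_L·I_L·cosφ = 1.732 × 690 × 49.1 × 0.846 = 49642 W
η = P_out / P_in = 44789 / 49642 = 0.902 = 90.2%

90.2 %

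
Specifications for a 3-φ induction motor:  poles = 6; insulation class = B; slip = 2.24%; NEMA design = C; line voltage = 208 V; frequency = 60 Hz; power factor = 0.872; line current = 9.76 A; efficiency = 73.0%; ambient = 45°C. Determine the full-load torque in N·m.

18.2 N·m

P_in = √3·V·I·cosφ = 1.732 × 208 × 9.76 × 0.872 = 3066 W
P_out = η·P_in = 0.73 × 3066 = 2238 W
n_s = 120×60/6 = 1200 rpm; n = 1200×(1−0.0224) = 1173 rpm
ω = 2π×1173/60 = 122.8 rad/s
τ = P_out/ω = 2238/122.8 = 18.2 N·m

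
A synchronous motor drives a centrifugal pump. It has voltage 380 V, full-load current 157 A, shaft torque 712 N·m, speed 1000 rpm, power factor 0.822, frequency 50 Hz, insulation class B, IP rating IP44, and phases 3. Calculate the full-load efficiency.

ω = 2π × 1000/60 = 104.7 rad/s; P_out = τω = 712 × 104.7 = 74546 W
P_in = √3·V_L·I_L·cosφ = 1.732 × 380 × 157 × 0.822 = 84938 W
η = P_out / P_in = 74546 / 84938 = 0.878 = 87.8%

87.8 %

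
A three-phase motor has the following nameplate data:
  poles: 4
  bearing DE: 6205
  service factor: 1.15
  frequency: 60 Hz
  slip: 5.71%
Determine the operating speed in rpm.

n_s = 120f/p = 120×60/4 = 1800 rpm
n = n_s(1 − s) = 1800 × (1 − 0.0571) = 1697 rpm

1697 rpm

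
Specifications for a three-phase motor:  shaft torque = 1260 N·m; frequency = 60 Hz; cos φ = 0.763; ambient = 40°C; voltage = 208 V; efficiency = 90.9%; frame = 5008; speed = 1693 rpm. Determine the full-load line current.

ω = 2π×1693/60 = 177.3 rad/s; P_out = τω = 1260 × 177.3 = 223398 W
P_in = P_out / η = 223398 / 0.909 = 245762 W
I_L = P_in / (√3·V_L·cosφ) = 245762 / (1.732 × 208 × 0.763) = 894 A

894 A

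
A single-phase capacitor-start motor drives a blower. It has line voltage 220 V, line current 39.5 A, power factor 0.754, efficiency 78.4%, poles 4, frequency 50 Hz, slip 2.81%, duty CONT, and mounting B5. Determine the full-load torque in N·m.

P_in = V·I·cosφ = 220 × 39.5 × 0.754 = 6552 W
P_out = η·P_in = 0.784 × 6552 = 5137 W
n_s = 120×50/4 = 1500 rpm; n = 1500×(1−0.0281) = 1458 rpm
ω = 2π×1458/60 = 152.7 rad/s
τ = P_out/ω = 5137/152.7 = 33.6 N·m

33.6 N·m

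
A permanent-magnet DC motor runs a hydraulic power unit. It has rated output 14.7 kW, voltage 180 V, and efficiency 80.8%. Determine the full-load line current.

101 A

P_out = 14.7 kW = 14700 W
P_in = P_out / η = 14700 / 0.808 = 18193 W
I = P_in / V = 18193 / 180 = 101 A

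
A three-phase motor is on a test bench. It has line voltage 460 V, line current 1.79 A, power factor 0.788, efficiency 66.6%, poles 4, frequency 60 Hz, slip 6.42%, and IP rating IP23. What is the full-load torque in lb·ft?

3.13 lb·ft

P_in = √3·V·I·cosφ = 1.732 × 460 × 1.79 × 0.788 = 1124 W
P_out = η·P_in = 0.666 × 1124 = 749 W
n_s = 120×60/4 = 1800 rpm; n = 1800×(1−0.0642) = 1684 rpm
ω = 2π×1684/60 = 176.3 rad/s
τ = P_out/ω = 749/176.3 = 4.248 N·m
In lb·ft: 4.248/1.356 = 3.13 lb·ft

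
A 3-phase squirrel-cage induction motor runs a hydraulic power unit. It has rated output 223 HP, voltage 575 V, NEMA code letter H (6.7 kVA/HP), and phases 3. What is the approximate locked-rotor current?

1500 A

S_LR = 6.7 × 223 = 1494.1 kVA
I_LR = S_LR/(√3·V_L) = 1494100/(1.732×575) = 1500 A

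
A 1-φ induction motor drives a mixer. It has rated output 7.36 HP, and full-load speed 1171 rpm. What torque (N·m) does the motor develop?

P_out = 7.36 × 746 = 5491 W
ω = 2π × 1171/60 = 122.6 rad/s
τ = P_out/ω = 5491/122.6 = 44.8 N·m

44.8 N·m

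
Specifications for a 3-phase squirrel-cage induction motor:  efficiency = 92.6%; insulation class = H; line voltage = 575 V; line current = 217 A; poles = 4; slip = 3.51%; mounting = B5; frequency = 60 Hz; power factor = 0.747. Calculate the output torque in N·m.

822 N·m

P_in = √3·V·I·cosφ = 1.732 × 575 × 217 × 0.747 = 161434 W
P_out = η·P_in = 0.926 × 161434 = 149488 W
n_s = 120×60/4 = 1800 rpm; n = 1800×(1−0.0351) = 1737 rpm
ω = 2π×1737/60 = 181.9 rad/s
τ = P_out/ω = 149488/181.9 = 822 N·m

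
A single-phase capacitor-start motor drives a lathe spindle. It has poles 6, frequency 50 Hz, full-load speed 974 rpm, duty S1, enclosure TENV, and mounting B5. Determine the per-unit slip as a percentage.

n_s = 120f/p = 120×50/6 = 1000 rpm
s = (n_s − n)/n_s = (1000 − 974)/1000 = 0.0260

2.60 %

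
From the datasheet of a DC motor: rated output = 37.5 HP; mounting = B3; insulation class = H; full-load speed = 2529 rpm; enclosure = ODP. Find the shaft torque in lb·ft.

77.9 lb·ft

P_out = 37.5 × 746 = 27975 W
ω = 2π × 2529/60 = 264.8 rad/s
τ = P_out/ω = 27975/264.8 = 105.6 N·m
In lb·ft: 105.6/1.356 = 77.9 lb·ft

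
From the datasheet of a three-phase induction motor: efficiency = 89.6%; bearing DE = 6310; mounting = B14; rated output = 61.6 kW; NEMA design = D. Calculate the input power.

P_out = 61600 W
P_in = P_out/η = 61600/0.896 = 68750 W = 68.8 kW

68.8 kW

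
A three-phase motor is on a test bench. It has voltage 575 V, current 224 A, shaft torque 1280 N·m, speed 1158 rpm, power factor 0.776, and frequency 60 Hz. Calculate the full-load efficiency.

ω = 2π × 1158/60 = 121.3 rad/s; P_out = τω = 1280 × 121.3 = 155264 W
P_in = √3·V_L·I_L·cosφ = 1.732 × 575 × 224 × 0.776 = 173111 W
η = P_out / P_in = 155264 / 173111 = 0.897 = 89.7%

89.7 %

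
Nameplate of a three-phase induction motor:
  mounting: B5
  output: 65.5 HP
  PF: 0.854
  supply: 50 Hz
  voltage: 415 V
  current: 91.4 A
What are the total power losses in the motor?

7.24 kW

P_in = √3·V·I·cosφ = 1.732×415×91.4×0.854 = 56105 W
P_out = 65.5×746 = 48863 W
Losses = P_in − P_out = 56105 − 48863 = 7242 W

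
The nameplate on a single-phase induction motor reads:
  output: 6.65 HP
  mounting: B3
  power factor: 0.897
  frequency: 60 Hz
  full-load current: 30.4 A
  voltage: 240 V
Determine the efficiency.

75.8 %

P_out = 6.65 × 746 = 4961 W
P_in = V·I·cosφ = 240 × 30.4 × 0.897 = 6545 W
η = P_out / P_in = 4961 / 6545 = 0.758 = 75.8%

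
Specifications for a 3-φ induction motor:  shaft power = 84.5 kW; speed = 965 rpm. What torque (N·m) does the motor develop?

ω = 2π × 965/60 = 101.1 rad/s
τ = P/ω = 84500/101.1 = 836 N·m

836 N·m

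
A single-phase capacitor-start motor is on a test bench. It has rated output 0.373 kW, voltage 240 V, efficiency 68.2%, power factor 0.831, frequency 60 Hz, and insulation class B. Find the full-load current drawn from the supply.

P_out = 0.373 kW = 373 W
P_in = P_out / η = 373 / 0.682 = 547 W
I = P_in / (V·cosφ) = 547 / (240 × 0.831) = 2.74 A

2.74 A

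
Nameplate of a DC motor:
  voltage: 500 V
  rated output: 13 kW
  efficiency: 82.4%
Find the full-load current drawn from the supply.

31.6 A

P_out = 13 kW = 13000 W
P_in = P_out / η = 13000 / 0.824 = 15777 W
I = P_in / V = 15777 / 500 = 31.6 A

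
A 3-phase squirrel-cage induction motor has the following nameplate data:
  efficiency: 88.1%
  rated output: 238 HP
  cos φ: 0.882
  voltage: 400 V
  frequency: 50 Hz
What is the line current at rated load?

P_out = 238 × 746 = 177548 W
P_in = P_out / η = 177548 / 0.881 = 201530 W
I_L = P_in / (√3·V_L·cosφ) = 201530 / (1.732 × 400 × 0.882) = 330 A

330 A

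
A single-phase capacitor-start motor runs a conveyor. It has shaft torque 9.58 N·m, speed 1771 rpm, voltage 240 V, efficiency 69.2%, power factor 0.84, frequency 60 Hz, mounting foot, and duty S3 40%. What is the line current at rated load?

ω = 2π×1771/60 = 185.5 rad/s; P_out = τω = 9.58 × 185.5 = 1777 W
P_in = P_out / η = 1777 / 0.692 = 2568 W
I = P_in / (V·cosφ) = 2568 / (240 × 0.84) = 12.7 A

12.7 A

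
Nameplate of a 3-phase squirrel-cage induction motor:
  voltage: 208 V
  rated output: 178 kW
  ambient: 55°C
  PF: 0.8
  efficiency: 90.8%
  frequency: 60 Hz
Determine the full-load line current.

P_out = 178 kW = 178000 W
P_in = P_out / η = 178000 / 0.908 = 196035 W
I_L = P_in / (√3·V_L·cosφ) = 196035 / (1.732 × 208 × 0.8) = 680 A

680 A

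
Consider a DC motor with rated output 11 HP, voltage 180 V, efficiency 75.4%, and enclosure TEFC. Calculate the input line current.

60.5 A

P_out = 11 × 746 = 8206 W
P_in = P_out / η = 8206 / 0.754 = 10883 W
I = P_in / V = 10883 / 180 = 60.5 A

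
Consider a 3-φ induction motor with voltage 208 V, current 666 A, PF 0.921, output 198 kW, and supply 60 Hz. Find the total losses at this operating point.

P_in = √3·V·I·cosφ = 1.732×208×666×0.921 = 220976 W
P_out = 198000 W
Losses = P_in − P_out = 220976 − 198000 = 22976 W

23 kW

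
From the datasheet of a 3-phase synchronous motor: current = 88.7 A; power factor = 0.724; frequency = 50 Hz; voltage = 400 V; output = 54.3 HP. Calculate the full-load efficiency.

91.0 %

P_out = 54.3 × 746 = 40508 W
P_in = √3·V_L·I_L·cosφ = 1.732 × 400 × 88.7 × 0.724 = 44491 W
η = P_out / P_in = 40508 / 44491 = 0.910 = 91.0%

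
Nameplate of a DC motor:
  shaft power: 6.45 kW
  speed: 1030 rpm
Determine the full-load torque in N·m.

59.8 N·m

ω = 2π × 1030/60 = 107.9 rad/s
τ = P/ω = 6450/107.9 = 59.8 N·m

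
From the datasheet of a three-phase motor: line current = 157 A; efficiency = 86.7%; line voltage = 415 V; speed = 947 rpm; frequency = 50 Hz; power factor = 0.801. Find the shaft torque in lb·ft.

P_in = √3·V·I·cosφ = 1.732 × 415 × 157 × 0.801 = 90392 W
P_out = η·P_in = 0.867 × 90392 = 78370 W
n = 947 rpm
ω = 2π×947/60 = 99.17 rad/s
τ = P_out/ω = 78370/99.17 = 790.3 N·m
In lb·ft: 790.3/1.356 = 583 lb·ft

583 lb·ft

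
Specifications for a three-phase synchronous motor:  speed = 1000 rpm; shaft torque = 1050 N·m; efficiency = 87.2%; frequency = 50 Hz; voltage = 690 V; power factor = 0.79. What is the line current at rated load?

ω = 2π×1000/60 = 104.7 rad/s; P_out = τω = 1050 × 104.7 = 109935 W
P_in = P_out / η = 109935 / 0.872 = 126072 W
I_L = P_in / (√3·V_L·cosφ) = 126072 / (1.732 × 690 × 0.79) = 134 A

134 A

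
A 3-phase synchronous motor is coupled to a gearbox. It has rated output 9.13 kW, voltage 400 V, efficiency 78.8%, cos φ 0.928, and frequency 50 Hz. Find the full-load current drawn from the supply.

P_out = 9.13 kW = 9130 W
P_in = P_out / η = 9130 / 0.788 = 11586 W
I_L = P_in / (√3·V_L·cosφ) = 11586 / (1.732 × 400 × 0.928) = 18 A

18 A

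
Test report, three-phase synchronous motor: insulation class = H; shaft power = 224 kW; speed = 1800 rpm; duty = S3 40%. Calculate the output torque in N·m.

1190 N·m

ω = 2π × 1800/60 = 188.5 rad/s
τ = P/ω = 224000/188.5 = 1190 N·m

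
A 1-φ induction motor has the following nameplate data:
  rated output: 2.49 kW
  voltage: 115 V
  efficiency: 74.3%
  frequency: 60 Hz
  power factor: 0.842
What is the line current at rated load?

P_out = 2.49 kW = 2490 W
P_in = P_out / η = 2490 / 0.743 = 3351 W
I = P_in / (V·cosφ) = 3351 / (115 × 0.842) = 34.6 A

34.6 A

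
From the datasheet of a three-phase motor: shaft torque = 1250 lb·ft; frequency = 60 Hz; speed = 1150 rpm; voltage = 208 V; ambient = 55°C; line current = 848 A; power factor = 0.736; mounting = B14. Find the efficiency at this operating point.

τ = 1250 lb·ft × 1.356 = 1695 N·m
ω = 2π × 1150/60 = 120.4 rad/s; P_out = τω = 1695 × 120.4 = 204078 W
P_in = √3·V_L·I_L·cosφ = 1.732 × 208 × 848 × 0.736 = 224846 W
η = P_out / P_in = 204078 / 224846 = 0.908 = 90.8%

90.8 %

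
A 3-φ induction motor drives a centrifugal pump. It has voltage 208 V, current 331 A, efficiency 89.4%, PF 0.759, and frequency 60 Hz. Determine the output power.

P_in = √3·V·I·cosφ = 1.732 × 208 × 331 × 0.759 = 90507 W
P_out = η·P_in = 0.894 × 90507 = 80913 W

80.9 kW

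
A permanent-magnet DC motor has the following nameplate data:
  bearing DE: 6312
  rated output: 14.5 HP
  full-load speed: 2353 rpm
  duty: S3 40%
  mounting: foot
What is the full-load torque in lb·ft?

32.4 lb·ft

P_out = 14.5 × 746 = 10817 W
ω = 2π × 2353/60 = 246.4 rad/s
τ = P_out/ω = 10817/246.4 = 43.9 N·m
In lb·ft: 43.9/1.356 = 32.4 lb·ft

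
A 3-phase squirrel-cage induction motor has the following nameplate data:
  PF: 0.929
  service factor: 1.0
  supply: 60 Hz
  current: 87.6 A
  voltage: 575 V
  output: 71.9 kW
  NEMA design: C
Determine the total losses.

9.15 kW

P_in = √3·V·I·cosφ = 1.732×575×87.6×0.929 = 81047 W
P_out = 71900 W
Losses = P_in − P_out = 81047 − 71900 = 9147 W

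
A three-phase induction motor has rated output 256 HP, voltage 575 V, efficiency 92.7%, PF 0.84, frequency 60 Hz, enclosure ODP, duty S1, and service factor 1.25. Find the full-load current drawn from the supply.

P_out = 256 × 746 = 190976 W
P_in = P_out / η = 190976 / 0.927 = 206015 W
I_L = P_in / (√3·V_L·cosφ) = 206015 / (1.732 × 575 × 0.84) = 246 A

246 A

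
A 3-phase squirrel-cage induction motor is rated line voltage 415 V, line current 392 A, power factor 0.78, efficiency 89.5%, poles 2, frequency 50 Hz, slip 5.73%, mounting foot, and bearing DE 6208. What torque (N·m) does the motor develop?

664 N·m

P_in = √3·V·I·cosφ = 1.732 × 415 × 392 × 0.78 = 219774 W
P_out = η·P_in = 0.895 × 219774 = 196698 W
n_s = 120×50/2 = 3000 rpm; n = 3000×(1−0.0573) = 2828 rpm
ω = 2π×2828/60 = 296.1 rad/s
τ = P_out/ω = 196698/296.1 = 664 N·m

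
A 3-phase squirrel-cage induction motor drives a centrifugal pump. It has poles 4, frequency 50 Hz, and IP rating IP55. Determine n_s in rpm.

n_s = 120f/p = 120×50/4 = 1500 rpm

1500 rpm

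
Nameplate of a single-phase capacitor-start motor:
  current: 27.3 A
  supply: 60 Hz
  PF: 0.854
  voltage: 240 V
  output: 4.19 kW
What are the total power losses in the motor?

1.41 kW

P_in = V·I·cosφ = 240×27.3×0.854 = 5595 W
P_out = 4190 W
Losses = P_in − P_out = 5595 − 4190 = 1405 W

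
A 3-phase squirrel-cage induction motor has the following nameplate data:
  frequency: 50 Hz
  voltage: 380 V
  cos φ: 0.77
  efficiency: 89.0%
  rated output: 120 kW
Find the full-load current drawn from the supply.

266 A

P_out = 120 kW = 120000 W
P_in = P_out / η = 120000 / 0.890 = 134831 W
I_L = P_in / (√3·V_L·cosφ) = 134831 / (1.732 × 380 × 0.77) = 266 A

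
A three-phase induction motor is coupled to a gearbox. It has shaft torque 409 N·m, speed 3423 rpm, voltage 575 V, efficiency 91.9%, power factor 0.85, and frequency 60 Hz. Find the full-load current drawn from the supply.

188 A

ω = 2π×3423/60 = 358.5 rad/s; P_out = τω = 409 × 358.5 = 146627 W
P_in = P_out / η = 146627 / 0.919 = 159551 W
I_L = P_in / (√3·V_L·cosφ) = 159551 / (1.732 × 575 × 0.85) = 188 A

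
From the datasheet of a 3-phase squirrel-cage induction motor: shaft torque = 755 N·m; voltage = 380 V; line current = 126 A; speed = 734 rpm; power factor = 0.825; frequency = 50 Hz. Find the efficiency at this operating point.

84.8 %

ω = 2π × 734/60 = 76.86 rad/s; P_out = τω = 755 × 76.86 = 58029 W
P_in = √3·V_L·I_L·cosφ = 1.732 × 380 × 126 × 0.825 = 68416 W
η = P_out / P_in = 58029 / 68416 = 0.848 = 84.8%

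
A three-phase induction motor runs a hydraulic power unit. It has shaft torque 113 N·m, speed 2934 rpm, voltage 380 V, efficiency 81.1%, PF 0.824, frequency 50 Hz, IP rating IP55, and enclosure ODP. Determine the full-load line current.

ω = 2π×2934/60 = 307.2 rad/s; P_out = τω = 113 × 307.2 = 34714 W
P_in = P_out / η = 34714 / 0.811 = 42804 W
I_L = P_in / (√3·V_L·cosφ) = 42804 / (1.732 × 380 × 0.824) = 78.9 A

78.9 A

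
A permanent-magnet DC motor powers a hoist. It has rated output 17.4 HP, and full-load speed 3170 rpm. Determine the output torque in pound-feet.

28.8 lb·ft

P_out = 17.4 × 746 = 12980 W
ω = 2π × 3170/60 = 332 rad/s
τ = P_out/ω = 12980/332 = 39.1 N·m
In lb·ft: 39.1/1.356 = 28.8 lb·ft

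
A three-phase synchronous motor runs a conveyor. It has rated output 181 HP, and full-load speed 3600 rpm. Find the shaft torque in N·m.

P_out = 181 × 746 = 135026 W
ω = 2π × 3600/60 = 377 rad/s
τ = P_out/ω = 135026/377 = 358 N·m

358 N·m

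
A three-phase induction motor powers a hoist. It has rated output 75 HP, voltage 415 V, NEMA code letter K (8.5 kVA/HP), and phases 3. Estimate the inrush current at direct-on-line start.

887 A

S_LR = 8.5 × 75 = 637.5 kVA
I_LR = S_LR/(√3·V_L) = 637500/(1.732×415) = 887 A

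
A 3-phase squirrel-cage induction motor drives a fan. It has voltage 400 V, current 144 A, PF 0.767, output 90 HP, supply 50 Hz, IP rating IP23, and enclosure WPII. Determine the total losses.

P_in = √3·V·I·cosφ = 1.732×400×144×0.767 = 76518 W
P_out = 90×746 = 67140 W
Losses = P_in − P_out = 76518 − 67140 = 9378 W

9.38 kW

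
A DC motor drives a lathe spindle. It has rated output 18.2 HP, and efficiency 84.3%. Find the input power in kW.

P_out = 18.2 × 746 = 13577 W
P_in = P_out/η = 13577/0.843 = 16106 W = 16.1 kW

16.1 kW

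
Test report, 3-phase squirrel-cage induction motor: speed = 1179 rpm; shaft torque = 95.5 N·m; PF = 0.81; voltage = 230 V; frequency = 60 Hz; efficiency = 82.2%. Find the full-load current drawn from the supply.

ω = 2π×1179/60 = 123.5 rad/s; P_out = τω = 95.5 × 123.5 = 11794 W
P_in = P_out / η = 11794 / 0.822 = 14348 W
I_L = P_in / (√3·V_L·cosφ) = 14348 / (1.732 × 230 × 0.81) = 44.5 A

44.5 A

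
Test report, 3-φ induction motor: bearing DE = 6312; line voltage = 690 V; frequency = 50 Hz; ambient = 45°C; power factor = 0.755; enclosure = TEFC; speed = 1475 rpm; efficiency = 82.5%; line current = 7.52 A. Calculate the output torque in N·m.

36.2 N·m

P_in = √3·V·I·cosφ = 1.732 × 690 × 7.52 × 0.755 = 6785 W
P_out = η·P_in = 0.825 × 6785 = 5598 W
n = 1475 rpm
ω = 2π×1475/60 = 154.5 rad/s
τ = P_out/ω = 5598/154.5 = 36.2 N·m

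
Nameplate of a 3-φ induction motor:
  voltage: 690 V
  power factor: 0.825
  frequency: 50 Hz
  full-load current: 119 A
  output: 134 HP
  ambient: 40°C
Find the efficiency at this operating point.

P_out = 134 × 746 = 99964 W
P_in = √3·V_L·I_L·cosφ = 1.732 × 690 × 119 × 0.825 = 117327 W
η = P_out / P_in = 99964 / 117327 = 0.852 = 85.2%

85.2 %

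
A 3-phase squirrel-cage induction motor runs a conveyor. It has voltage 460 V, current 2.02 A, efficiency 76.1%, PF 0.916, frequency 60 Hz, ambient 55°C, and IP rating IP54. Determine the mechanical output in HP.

1.5 HP

P_in = √3·V·I·cosφ = 1.732 × 460 × 2.02 × 0.916 = 1474 W
P_out = η·P_in = 0.761 × 1474 = 1122 W
= 1122/746 = 1.5 HP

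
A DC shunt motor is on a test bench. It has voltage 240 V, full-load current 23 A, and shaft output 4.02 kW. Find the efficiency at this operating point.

72.8 %

P_out = 4.02 kW = 4020 W
P_in = V·I = 240 × 23 = 5520 W
η = P_out / P_in = 4020 / 5520 = 0.728 = 72.8%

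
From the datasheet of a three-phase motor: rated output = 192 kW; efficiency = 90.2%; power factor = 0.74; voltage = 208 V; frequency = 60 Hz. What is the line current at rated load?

P_out = 192 kW = 192000 W
P_in = P_out / η = 192000 / 0.902 = 212860 W
I_L = P_in / (√3·V_L·cosφ) = 212860 / (1.732 × 208 × 0.74) = 798 A

798 A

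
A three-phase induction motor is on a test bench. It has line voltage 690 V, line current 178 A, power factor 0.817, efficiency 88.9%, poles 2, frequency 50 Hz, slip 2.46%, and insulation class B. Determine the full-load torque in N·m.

P_in = √3·V·I·cosφ = 1.732 × 690 × 178 × 0.817 = 173796 W
P_out = η·P_in = 0.889 × 173796 = 154505 W
n_s = 120×50/2 = 3000 rpm; n = 3000×(1−0.0246) = 2926 rpm
ω = 2π×2926/60 = 306.4 rad/s
τ = P_out/ω = 154505/306.4 = 504 N·m

504 N·m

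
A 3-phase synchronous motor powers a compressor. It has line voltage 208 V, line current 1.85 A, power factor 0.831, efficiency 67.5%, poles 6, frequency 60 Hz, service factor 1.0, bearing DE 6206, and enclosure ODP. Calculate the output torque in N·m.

2.98 N·m

P_in = √3·V·I·cosφ = 1.732 × 208 × 1.85 × 0.831 = 554 W
P_out = η·P_in = 0.675 × 554 = 374 W
n = n_s = 120×60/6 = 1200 rpm (synchronous)
ω = 2π×1200/60 = 125.7 rad/s
τ = P_out/ω = 374/125.7 = 2.98 N·m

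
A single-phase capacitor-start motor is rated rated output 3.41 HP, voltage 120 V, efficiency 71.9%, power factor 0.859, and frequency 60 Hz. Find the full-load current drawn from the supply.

34.3 A

P_out = 3.41 × 746 = 2544 W
P_in = P_out / η = 2544 / 0.719 = 3538 W
I = P_in / (V·cosφ) = 3538 / (120 × 0.859) = 34.3 A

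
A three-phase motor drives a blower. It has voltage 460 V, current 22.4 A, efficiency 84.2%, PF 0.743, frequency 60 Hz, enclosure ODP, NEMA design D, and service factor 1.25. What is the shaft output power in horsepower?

15 HP

P_in = √3·V·I·cosφ = 1.732 × 460 × 22.4 × 0.743 = 13260 W
P_out = η·P_in = 0.842 × 13260 = 11165 W
= 11165/746 = 15 HP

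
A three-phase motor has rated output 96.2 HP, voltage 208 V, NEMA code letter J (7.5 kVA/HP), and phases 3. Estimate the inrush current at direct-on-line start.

2000 A

S_LR = 7.5 × 96.2 = 721.5 kVA
I_LR = S_LR/(√3·V_L) = 721500/(1.732×208) = 2000 A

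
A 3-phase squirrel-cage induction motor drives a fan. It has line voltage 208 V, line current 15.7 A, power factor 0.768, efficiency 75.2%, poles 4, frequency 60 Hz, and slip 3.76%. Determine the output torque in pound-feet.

P_in = √3·V·I·cosφ = 1.732 × 208 × 15.7 × 0.768 = 4344 W
P_out = η·P_in = 0.752 × 4344 = 3267 W
n_s = 120×60/4 = 1800 rpm; n = 1800×(1−0.0376) = 1732 rpm
ω = 2π×1732/60 = 181.4 rad/s
τ = P_out/ω = 3267/181.4 = 18.01 N·m
In lb·ft: 18.01/1.356 = 13.3 lb·ft

13.3 lb·ft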